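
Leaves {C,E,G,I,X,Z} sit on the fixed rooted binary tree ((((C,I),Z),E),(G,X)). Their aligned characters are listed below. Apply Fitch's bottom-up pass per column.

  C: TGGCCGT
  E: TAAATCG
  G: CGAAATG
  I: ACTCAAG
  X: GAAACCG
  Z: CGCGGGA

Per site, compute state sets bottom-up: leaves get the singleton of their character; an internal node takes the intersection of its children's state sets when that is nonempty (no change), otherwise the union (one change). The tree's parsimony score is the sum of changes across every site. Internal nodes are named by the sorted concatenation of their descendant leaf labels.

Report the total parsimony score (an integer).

21

site 0, node CI: C={T} ∪ I={A} → {A,T} (+1)
site 0, node CIZ: CI={A,T} ∪ Z={C} → {A,C,T} (+1)
site 0, node CEIZ: CIZ={A,C,T} ∩ E={T} → {T} (+0)
site 0, node GX: G={C} ∪ X={G} → {C,G} (+1)
site 0, node CEGIXZ: CEIZ={T} ∪ GX={C,G} → {C,G,T} (+1)
site 1, node CI: C={G} ∪ I={C} → {C,G} (+1)
site 1, node CIZ: CI={C,G} ∩ Z={G} → {G} (+0)
site 1, node CEIZ: CIZ={G} ∪ E={A} → {A,G} (+1)
site 1, node GX: G={G} ∪ X={A} → {A,G} (+1)
site 1, node CEGIXZ: CEIZ={A,G} ∩ GX={A,G} → {A,G} (+0)
site 2, node CI: C={G} ∪ I={T} → {G,T} (+1)
site 2, node CIZ: CI={G,T} ∪ Z={C} → {C,G,T} (+1)
site 2, node CEIZ: CIZ={C,G,T} ∪ E={A} → {A,C,G,T} (+1)
site 2, node GX: G={A} ∩ X={A} → {A} (+0)
site 2, node CEGIXZ: CEIZ={A,C,G,T} ∩ GX={A} → {A} (+0)
site 3, node CI: C={C} ∩ I={C} → {C} (+0)
site 3, node CIZ: CI={C} ∪ Z={G} → {C,G} (+1)
site 3, node CEIZ: CIZ={C,G} ∪ E={A} → {A,C,G} (+1)
site 3, node GX: G={A} ∩ X={A} → {A} (+0)
site 3, node CEGIXZ: CEIZ={A,C,G} ∩ GX={A} → {A} (+0)
site 4, node CI: C={C} ∪ I={A} → {A,C} (+1)
site 4, node CIZ: CI={A,C} ∪ Z={G} → {A,C,G} (+1)
site 4, node CEIZ: CIZ={A,C,G} ∪ E={T} → {A,C,G,T} (+1)
site 4, node GX: G={A} ∪ X={C} → {A,C} (+1)
site 4, node CEGIXZ: CEIZ={A,C,G,T} ∩ GX={A,C} → {A,C} (+0)
site 5, node CI: C={G} ∪ I={A} → {A,G} (+1)
site 5, node CIZ: CI={A,G} ∩ Z={G} → {G} (+0)
site 5, node CEIZ: CIZ={G} ∪ E={C} → {C,G} (+1)
site 5, node GX: G={T} ∪ X={C} → {C,T} (+1)
site 5, node CEGIXZ: CEIZ={C,G} ∩ GX={C,T} → {C} (+0)
site 6, node CI: C={T} ∪ I={G} → {G,T} (+1)
site 6, node CIZ: CI={G,T} ∪ Z={A} → {A,G,T} (+1)
site 6, node CEIZ: CIZ={A,G,T} ∩ E={G} → {G} (+0)
site 6, node GX: G={G} ∩ X={G} → {G} (+0)
site 6, node CEGIXZ: CEIZ={G} ∩ GX={G} → {G} (+0)
per-site changes: [4, 3, 3, 2, 4, 3, 2]; total = 21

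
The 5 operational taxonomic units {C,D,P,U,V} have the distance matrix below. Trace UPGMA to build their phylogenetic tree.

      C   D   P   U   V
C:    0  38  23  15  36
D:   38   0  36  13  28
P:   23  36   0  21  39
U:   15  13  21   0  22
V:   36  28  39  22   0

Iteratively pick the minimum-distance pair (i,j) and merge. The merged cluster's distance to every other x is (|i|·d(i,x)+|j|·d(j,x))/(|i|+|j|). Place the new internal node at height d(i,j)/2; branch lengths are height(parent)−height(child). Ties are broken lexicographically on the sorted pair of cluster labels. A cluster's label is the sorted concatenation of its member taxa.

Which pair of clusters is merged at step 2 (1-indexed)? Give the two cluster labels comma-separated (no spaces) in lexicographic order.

C,P

step 1: merge (D,U) at d=13; branch lengths D→13/2, U→13/2; new cluster DU
  updated: d(C,DU)=53/2, d(DU,P)=57/2, d(DU,V)=25
step 2: merge (C,P) at d=23; branch lengths C→23/2, P→23/2; new cluster CP
  updated: d(CP,DU)=55/2, d(CP,V)=75/2
step 3: merge (DU,V) at d=25; branch lengths DU→6, V→25/2; new cluster DUV
  updated: d(CP,DUV)=185/6
step 4: merge (CP,DUV) at d=185/6; branch lengths CP→47/12, DUV→35/12; new cluster CDPUV
final tree: ((C:23/2,P:23/2):47/12,((D:13/2,U:13/2):6,V:25/2):35/12)
total length: 184/3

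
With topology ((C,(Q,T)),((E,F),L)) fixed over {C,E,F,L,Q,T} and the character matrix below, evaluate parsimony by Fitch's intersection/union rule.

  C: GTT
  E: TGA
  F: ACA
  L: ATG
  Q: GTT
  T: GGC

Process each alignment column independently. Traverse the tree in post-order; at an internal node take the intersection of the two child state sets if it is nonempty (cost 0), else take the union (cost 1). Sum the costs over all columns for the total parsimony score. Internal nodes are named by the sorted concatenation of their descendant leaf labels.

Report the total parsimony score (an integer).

site 0, node QT: Q={G} ∩ T={G} → {G} (+0)
site 0, node CQT: C={G} ∩ QT={G} → {G} (+0)
site 0, node EF: E={T} ∪ F={A} → {A,T} (+1)
site 0, node EFL: EF={A,T} ∩ L={A} → {A} (+0)
site 0, node CEFLQT: CQT={G} ∪ EFL={A} → {A,G} (+1)
site 1, node QT: Q={T} ∪ T={G} → {G,T} (+1)
site 1, node CQT: C={T} ∩ QT={G,T} → {T} (+0)
site 1, node EF: E={G} ∪ F={C} → {C,G} (+1)
site 1, node EFL: EF={C,G} ∪ L={T} → {C,G,T} (+1)
site 1, node CEFLQT: CQT={T} ∩ EFL={C,G,T} → {T} (+0)
site 2, node QT: Q={T} ∪ T={C} → {C,T} (+1)
site 2, node CQT: C={T} ∩ QT={C,T} → {T} (+0)
site 2, node EF: E={A} ∩ F={A} → {A} (+0)
site 2, node EFL: EF={A} ∪ L={G} → {A,G} (+1)
site 2, node CEFLQT: CQT={T} ∪ EFL={A,G} → {A,G,T} (+1)
per-site changes: [2, 3, 3]; total = 8

8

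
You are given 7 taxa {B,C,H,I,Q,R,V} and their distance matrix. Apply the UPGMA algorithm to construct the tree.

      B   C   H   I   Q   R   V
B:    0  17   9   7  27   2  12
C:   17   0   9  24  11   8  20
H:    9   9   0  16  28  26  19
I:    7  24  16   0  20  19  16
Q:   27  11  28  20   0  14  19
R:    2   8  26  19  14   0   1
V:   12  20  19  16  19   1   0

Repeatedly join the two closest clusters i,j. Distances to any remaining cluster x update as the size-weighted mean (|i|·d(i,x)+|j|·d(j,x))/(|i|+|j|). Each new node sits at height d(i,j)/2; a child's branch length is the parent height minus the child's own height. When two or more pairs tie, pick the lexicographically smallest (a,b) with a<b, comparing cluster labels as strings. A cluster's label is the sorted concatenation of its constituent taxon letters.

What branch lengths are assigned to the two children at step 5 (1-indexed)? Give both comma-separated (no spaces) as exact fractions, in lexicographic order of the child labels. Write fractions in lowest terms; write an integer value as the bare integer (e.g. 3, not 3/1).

step 1: merge (R,V) at d=1; branch lengths R→1/2, V→1/2; new cluster RV
  updated: d(B,RV)=7, d(C,RV)=14, d(H,RV)=45/2, d(I,RV)=35/2, d(Q,RV)=33/2
step 2: merge (B,I) at d=7; branch lengths B→7/2, I→7/2; new cluster BI
  updated: d(BI,C)=41/2, d(BI,H)=25/2, d(BI,Q)=47/2, d(BI,RV)=49/4
step 3: merge (C,H) at d=9; branch lengths C→9/2, H→9/2; new cluster CH
  updated: d(BI,CH)=33/2, d(CH,Q)=39/2, d(CH,RV)=73/4
step 4: merge (BI,RV) at d=49/4; branch lengths BI→21/8, RV→45/8; new cluster BIRV
  updated: d(BIRV,CH)=139/8, d(BIRV,Q)=20
step 5: merge (BIRV,CH) at d=139/8; branch lengths BIRV→41/16, CH→67/16; new cluster BCHIRV
  updated: d(BCHIRV,Q)=119/6
step 6: merge (BCHIRV,Q) at d=119/6; branch lengths BCHIRV→59/48, Q→119/12; new cluster BCHIQRV
final tree: ((((B:7/2,I:7/2):21/8,(R:1/2,V:1/2):45/8):41/16,(C:9/2,H:9/2):67/16):59/48,Q:119/12)
total length: 2071/48

41/16,67/16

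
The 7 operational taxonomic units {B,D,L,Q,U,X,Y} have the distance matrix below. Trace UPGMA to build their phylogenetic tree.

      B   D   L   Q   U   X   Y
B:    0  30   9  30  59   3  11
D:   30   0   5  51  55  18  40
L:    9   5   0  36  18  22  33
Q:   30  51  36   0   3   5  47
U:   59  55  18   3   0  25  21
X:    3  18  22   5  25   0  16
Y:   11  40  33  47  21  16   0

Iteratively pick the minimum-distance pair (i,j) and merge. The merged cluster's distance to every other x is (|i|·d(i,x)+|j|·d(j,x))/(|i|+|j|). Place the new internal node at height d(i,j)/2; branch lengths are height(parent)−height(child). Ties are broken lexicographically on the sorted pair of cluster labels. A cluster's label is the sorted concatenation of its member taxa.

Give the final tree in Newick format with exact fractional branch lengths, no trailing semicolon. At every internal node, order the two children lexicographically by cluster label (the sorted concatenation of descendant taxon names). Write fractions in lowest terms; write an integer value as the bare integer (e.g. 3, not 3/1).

((((B:3/2,X:3/2):21/4,Y:27/4):71/12,(D:5/2,L:5/2):61/6):281/60,(Q:3/2,U:3/2):317/20)

1. join B+X (d=3) ⇒ BX; edges |B|=3/2, |X|=3/2
  updated: d(BX,D)=24, d(BX,L)=31/2, d(BX,Q)=35/2, d(BX,U)=42, d(BX,Y)=27/2
2. join Q+U (d=3) ⇒ QU; edges |Q|=3/2, |U|=3/2
  updated: d(BX,QU)=119/4, d(D,QU)=53, d(L,QU)=27, d(QU,Y)=34
3. join D+L (d=5) ⇒ DL; edges |D|=5/2, |L|=5/2
  updated: d(BX,DL)=79/4, d(DL,QU)=40, d(DL,Y)=73/2
4. join BX+Y (d=27/2) ⇒ BXY; edges |BX|=21/4, |Y|=27/4
  updated: d(BXY,DL)=76/3, d(BXY,QU)=187/6
5. join BXY+DL (d=76/3) ⇒ BDLXY; edges |BXY|=71/12, |DL|=61/6
  updated: d(BDLXY,QU)=347/10
6. join BDLXY+QU (d=347/10) ⇒ BDLQUXY; edges |BDLXY|=281/60, |QU|=317/20
final tree: ((((B:3/2,X:3/2):21/4,Y:27/4):71/12,(D:5/2,L:5/2):61/6):281/60,(Q:3/2,U:3/2):317/20)
total length: 3577/60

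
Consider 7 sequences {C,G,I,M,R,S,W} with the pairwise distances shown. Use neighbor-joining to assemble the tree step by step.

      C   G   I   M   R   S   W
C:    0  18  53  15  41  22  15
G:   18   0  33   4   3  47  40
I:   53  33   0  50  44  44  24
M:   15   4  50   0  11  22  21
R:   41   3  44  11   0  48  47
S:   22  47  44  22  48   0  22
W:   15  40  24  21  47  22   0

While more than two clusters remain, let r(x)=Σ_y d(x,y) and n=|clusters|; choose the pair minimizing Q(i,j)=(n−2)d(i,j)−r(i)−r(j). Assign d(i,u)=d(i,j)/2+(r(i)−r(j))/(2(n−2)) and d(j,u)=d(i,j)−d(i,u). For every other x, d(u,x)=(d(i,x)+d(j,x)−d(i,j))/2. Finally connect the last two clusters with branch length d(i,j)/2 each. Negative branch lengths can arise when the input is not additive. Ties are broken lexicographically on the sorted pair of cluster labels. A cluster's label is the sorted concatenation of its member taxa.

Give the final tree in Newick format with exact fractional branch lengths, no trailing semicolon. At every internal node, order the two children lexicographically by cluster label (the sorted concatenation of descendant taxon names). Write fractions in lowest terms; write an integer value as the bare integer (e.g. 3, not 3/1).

iteration 1: select G,R (d=3, Q=-324); attach at lengths (-17/5, 32/5); label the merged cluster GR
  updated: d(C,GR)=28, d(GR,I)=37, d(GR,M)=6, d(GR,S)=46, d(GR,W)=42
iteration 2: select GR,M (d=6, Q=-249); attach at lengths (69/8, -21/8); label the merged cluster GMR
  updated: d(C,GMR)=37/2, d(GMR,I)=81/2, d(GMR,S)=31, d(GMR,W)=57/2
iteration 3: select I,W (d=24, Q=-179); attach at lengths (24, 0); label the merged cluster IW
  updated: d(C,IW)=22, d(GMR,IW)=45/2, d(IW,S)=21
iteration 4: select C,GMR (d=37/2, Q=-195/2); attach at lengths (55/8, 93/8); label the merged cluster CGMR
  updated: d(CGMR,IW)=13, d(CGMR,S)=69/4
iteration 5: select CGMR,IW (d=13, Q=-205/4); attach at lengths (37/8, 67/8); label the merged cluster CGIMRW
  updated: d(CGIMRW,S)=101/8
iteration 6: select CGIMRW,S (d=101/8); attach at lengths (101/16, 101/16); label the merged cluster CGIMRSW
final tree: (((C:55/8,((G:-17/5,R:32/5):69/8,M:-21/8):93/8):37/8,(I:24,W:0):67/8):101/16,S:101/16)
total length: 617/8

(((C:55/8,((G:-17/5,R:32/5):69/8,M:-21/8):93/8):37/8,(I:24,W:0):67/8):101/16,S:101/16)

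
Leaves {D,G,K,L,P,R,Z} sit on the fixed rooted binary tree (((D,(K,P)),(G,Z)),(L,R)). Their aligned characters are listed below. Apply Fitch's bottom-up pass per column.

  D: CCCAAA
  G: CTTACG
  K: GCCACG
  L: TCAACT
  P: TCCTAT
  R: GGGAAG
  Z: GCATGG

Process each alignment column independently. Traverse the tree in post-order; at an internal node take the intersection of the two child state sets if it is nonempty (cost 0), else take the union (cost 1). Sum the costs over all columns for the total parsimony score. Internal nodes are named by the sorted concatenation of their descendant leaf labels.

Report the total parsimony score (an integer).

18

site 0, node KP: K={G} ∪ P={T} → {G,T} (+1)
site 0, node DKP: D={C} ∪ KP={G,T} → {C,G,T} (+1)
site 0, node GZ: G={C} ∪ Z={G} → {C,G} (+1)
site 0, node DGKPZ: DKP={C,G,T} ∩ GZ={C,G} → {C,G} (+0)
site 0, node LR: L={T} ∪ R={G} → {G,T} (+1)
site 0, node DGKLPRZ: DGKPZ={C,G} ∩ LR={G,T} → {G} (+0)
site 1, node KP: K={C} ∩ P={C} → {C} (+0)
site 1, node DKP: D={C} ∩ KP={C} → {C} (+0)
site 1, node GZ: G={T} ∪ Z={C} → {C,T} (+1)
site 1, node DGKPZ: DKP={C} ∩ GZ={C,T} → {C} (+0)
site 1, node LR: L={C} ∪ R={G} → {C,G} (+1)
site 1, node DGKLPRZ: DGKPZ={C} ∩ LR={C,G} → {C} (+0)
site 2, node KP: K={C} ∩ P={C} → {C} (+0)
site 2, node DKP: D={C} ∩ KP={C} → {C} (+0)
site 2, node GZ: G={T} ∪ Z={A} → {A,T} (+1)
site 2, node DGKPZ: DKP={C} ∪ GZ={A,T} → {A,C,T} (+1)
site 2, node LR: L={A} ∪ R={G} → {A,G} (+1)
site 2, node DGKLPRZ: DGKPZ={A,C,T} ∩ LR={A,G} → {A} (+0)
site 3, node KP: K={A} ∪ P={T} → {A,T} (+1)
site 3, node DKP: D={A} ∩ KP={A,T} → {A} (+0)
site 3, node GZ: G={A} ∪ Z={T} → {A,T} (+1)
site 3, node DGKPZ: DKP={A} ∩ GZ={A,T} → {A} (+0)
site 3, node LR: L={A} ∩ R={A} → {A} (+0)
site 3, node DGKLPRZ: DGKPZ={A} ∩ LR={A} → {A} (+0)
site 4, node KP: K={C} ∪ P={A} → {A,C} (+1)
site 4, node DKP: D={A} ∩ KP={A,C} → {A} (+0)
site 4, node GZ: G={C} ∪ Z={G} → {C,G} (+1)
site 4, node DGKPZ: DKP={A} ∪ GZ={C,G} → {A,C,G} (+1)
site 4, node LR: L={C} ∪ R={A} → {A,C} (+1)
site 4, node DGKLPRZ: DGKPZ={A,C,G} ∩ LR={A,C} → {A,C} (+0)
site 5, node KP: K={G} ∪ P={T} → {G,T} (+1)
site 5, node DKP: D={A} ∪ KP={G,T} → {A,G,T} (+1)
site 5, node GZ: G={G} ∩ Z={G} → {G} (+0)
site 5, node DGKPZ: DKP={A,G,T} ∩ GZ={G} → {G} (+0)
site 5, node LR: L={T} ∪ R={G} → {G,T} (+1)
site 5, node DGKLPRZ: DGKPZ={G} ∩ LR={G,T} → {G} (+0)
per-site changes: [4, 2, 3, 2, 4, 3]; total = 18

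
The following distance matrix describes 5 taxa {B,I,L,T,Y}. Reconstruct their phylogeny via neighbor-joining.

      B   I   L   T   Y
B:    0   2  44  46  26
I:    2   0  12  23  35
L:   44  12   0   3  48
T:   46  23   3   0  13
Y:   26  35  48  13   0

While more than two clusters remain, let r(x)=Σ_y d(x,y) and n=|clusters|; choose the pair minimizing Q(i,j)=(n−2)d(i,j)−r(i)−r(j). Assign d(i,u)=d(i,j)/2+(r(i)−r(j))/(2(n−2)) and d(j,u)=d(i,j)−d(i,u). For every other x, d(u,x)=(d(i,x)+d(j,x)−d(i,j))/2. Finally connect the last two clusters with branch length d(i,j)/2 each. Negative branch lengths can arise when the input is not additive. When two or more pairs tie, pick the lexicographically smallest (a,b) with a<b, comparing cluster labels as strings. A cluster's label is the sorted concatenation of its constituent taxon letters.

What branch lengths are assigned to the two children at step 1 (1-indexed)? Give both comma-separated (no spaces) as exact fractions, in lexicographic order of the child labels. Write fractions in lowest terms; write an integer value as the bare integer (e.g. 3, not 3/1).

26/3,-20/3

iteration 1: select B,I (d=2, Q=-184); attach at lengths (26/3, -20/3); label the merged cluster BI
  updated: d(BI,L)=27, d(BI,T)=67/2, d(BI,Y)=59/2
iteration 2: select BI,Y (d=59/2, Q=-243/2); attach at lengths (117/8, 119/8); label the merged cluster BIY
  updated: d(BIY,L)=91/4, d(BIY,T)=17/2
iteration 3: select BIY,L (d=91/4, Q=-137/4); attach at lengths (113/8, 69/8); label the merged cluster BILY
  updated: d(BILY,T)=-45/8
iteration 4: select BILY,T (d=-45/8); attach at lengths (-45/16, -45/16); label the merged cluster BILTY
final tree: ((((B:26/3,I:-20/3):117/8,Y:119/8):113/8,L:69/8):-45/16,T:-45/16)
total length: 389/8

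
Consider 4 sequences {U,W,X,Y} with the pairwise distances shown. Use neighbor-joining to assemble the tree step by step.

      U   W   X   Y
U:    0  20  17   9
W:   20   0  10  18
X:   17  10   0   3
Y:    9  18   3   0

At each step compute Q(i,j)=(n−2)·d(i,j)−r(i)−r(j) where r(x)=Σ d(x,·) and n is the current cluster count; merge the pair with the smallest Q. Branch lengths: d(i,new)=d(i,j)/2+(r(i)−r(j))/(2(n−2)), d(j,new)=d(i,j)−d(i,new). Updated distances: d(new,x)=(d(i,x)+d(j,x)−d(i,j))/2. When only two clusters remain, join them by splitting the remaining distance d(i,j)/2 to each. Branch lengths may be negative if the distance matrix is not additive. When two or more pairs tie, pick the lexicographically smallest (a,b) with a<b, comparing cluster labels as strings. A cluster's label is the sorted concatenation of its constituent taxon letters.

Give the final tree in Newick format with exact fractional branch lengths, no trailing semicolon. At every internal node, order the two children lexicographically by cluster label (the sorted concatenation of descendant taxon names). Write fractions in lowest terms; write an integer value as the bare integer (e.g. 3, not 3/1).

step 1: merge (U,Y) at d=9, Q=-58; branch lengths U→17/2, Y→1/2; new cluster UY
  updated: d(UY,W)=29/2, d(UY,X)=11/2
step 2: merge (UY,W) at d=29/2, Q=-30; branch lengths UY→5, W→19/2; new cluster UWY
  updated: d(UWY,X)=1/2
step 3: merge (UWY,X) at d=1/2; branch lengths UWY→1/4, X→1/4; new cluster UWXY
final tree: (((U:17/2,Y:1/2):5,W:19/2):1/4,X:1/4)
total length: 24

(((U:17/2,Y:1/2):5,W:19/2):1/4,X:1/4)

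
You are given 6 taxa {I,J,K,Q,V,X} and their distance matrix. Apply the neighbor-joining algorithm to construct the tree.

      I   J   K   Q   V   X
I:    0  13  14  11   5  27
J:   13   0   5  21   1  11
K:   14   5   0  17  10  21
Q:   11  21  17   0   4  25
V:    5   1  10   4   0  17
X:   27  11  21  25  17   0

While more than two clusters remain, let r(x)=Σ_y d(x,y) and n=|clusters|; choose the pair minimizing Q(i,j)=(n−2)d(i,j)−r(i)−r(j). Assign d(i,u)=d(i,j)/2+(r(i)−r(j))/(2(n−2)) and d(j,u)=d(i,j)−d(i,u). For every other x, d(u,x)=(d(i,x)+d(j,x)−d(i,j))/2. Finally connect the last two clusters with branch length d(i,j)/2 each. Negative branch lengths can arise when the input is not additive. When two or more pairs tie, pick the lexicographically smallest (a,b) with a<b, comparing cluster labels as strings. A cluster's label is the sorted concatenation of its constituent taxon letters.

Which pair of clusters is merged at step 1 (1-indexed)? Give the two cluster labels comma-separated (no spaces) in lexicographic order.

step 1: merge (J,X) at d=11, Q=-108; branch lengths J→-3/4, X→47/4; new cluster JX
  updated: d(I,JX)=29/2, d(JX,K)=15/2, d(JX,Q)=35/2, d(JX,V)=7/2
step 2: merge (JX,K) at d=15/2, Q=-69; branch lengths JX→17/6, K→14/3; new cluster JKX
  updated: d(I,JKX)=21/2, d(JKX,Q)=27/2, d(JKX,V)=3
step 3: merge (I,Q) at d=11, Q=-33; branch lengths I→5, Q→6; new cluster IQ
  updated: d(IQ,JKX)=13/2, d(IQ,V)=-1
step 4: merge (IQ,JKX) at d=13/2, Q=-17/2; branch lengths IQ→5/4, JKX→21/4; new cluster IJKQX
  updated: d(IJKQX,V)=-9/4
step 5: merge (IJKQX,V) at d=-9/4; branch lengths IJKQX→-9/8, V→-9/8; new cluster IJKQVX
final tree: (((I:5,Q:6):5/4,((J:-3/4,X:47/4):17/6,K:14/3):21/4):-9/8,V:-9/8)
total length: 135/4

J,X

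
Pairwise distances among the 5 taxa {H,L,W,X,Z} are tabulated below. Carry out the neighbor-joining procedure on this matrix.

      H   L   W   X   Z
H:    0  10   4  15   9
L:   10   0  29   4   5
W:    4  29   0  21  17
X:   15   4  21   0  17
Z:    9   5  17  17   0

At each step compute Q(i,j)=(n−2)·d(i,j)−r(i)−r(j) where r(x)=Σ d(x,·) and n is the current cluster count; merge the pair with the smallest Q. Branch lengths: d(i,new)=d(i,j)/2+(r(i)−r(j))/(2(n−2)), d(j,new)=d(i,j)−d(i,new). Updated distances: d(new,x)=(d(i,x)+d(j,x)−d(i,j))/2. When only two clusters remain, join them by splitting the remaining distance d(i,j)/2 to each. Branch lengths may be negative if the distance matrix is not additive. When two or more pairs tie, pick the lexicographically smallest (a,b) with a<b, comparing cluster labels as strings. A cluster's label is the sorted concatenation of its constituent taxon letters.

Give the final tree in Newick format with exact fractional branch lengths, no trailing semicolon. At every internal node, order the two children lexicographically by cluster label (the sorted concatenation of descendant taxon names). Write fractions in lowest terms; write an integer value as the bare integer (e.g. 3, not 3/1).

iteration 1: select H,W (d=4, Q=-97); attach at lengths (-7/2, 15/2); label the merged cluster HW
  updated: d(HW,L)=35/2, d(HW,X)=16, d(HW,Z)=11
iteration 2: select HW,Z (d=11, Q=-111/2); attach at lengths (67/8, 21/8); label the merged cluster HWZ
  updated: d(HWZ,L)=23/4, d(HWZ,X)=11
iteration 3: select HWZ,L (d=23/4, Q=-83/4); attach at lengths (51/8, -5/8); label the merged cluster HLWZ
  updated: d(HLWZ,X)=37/8
iteration 4: select HLWZ,X (d=37/8); attach at lengths (37/16, 37/16); label the merged cluster HLWXZ
final tree: ((((H:-7/2,W:15/2):67/8,Z:21/8):51/8,L:-5/8):37/16,X:37/16)
total length: 203/8

((((H:-7/2,W:15/2):67/8,Z:21/8):51/8,L:-5/8):37/16,X:37/16)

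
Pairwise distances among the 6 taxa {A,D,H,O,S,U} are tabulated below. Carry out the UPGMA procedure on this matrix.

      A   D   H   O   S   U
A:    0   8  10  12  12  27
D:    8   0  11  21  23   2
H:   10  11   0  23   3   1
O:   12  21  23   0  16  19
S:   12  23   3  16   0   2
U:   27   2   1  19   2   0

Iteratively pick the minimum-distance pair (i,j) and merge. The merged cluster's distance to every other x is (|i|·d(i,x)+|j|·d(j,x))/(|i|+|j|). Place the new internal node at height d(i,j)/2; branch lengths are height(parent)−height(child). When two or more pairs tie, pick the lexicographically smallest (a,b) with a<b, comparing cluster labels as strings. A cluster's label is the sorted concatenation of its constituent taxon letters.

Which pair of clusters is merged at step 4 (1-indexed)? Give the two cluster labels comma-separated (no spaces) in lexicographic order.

AD,HSU

1. join H+U (d=1) ⇒ HU; edges |H|=1/2, |U|=1/2
  updated: d(A,HU)=37/2, d(D,HU)=13/2, d(HU,O)=21, d(HU,S)=5/2
2. join HU+S (d=5/2) ⇒ HSU; edges |HU|=3/4, |S|=5/4
  updated: d(A,HSU)=49/3, d(D,HSU)=12, d(HSU,O)=58/3
3. join A+D (d=8) ⇒ AD; edges |A|=4, |D|=4
  updated: d(AD,HSU)=85/6, d(AD,O)=33/2
4. join AD+HSU (d=85/6) ⇒ ADHSU; edges |AD|=37/12, |HSU|=35/6
  updated: d(ADHSU,O)=91/5
5. join ADHSU+O (d=91/5) ⇒ ADHOSU; edges |ADHSU|=121/60, |O|=91/10
final tree: (((A:4,D:4):37/12,((H:1/2,U:1/2):3/4,S:5/4):35/6):121/60,O:91/10)
total length: 931/30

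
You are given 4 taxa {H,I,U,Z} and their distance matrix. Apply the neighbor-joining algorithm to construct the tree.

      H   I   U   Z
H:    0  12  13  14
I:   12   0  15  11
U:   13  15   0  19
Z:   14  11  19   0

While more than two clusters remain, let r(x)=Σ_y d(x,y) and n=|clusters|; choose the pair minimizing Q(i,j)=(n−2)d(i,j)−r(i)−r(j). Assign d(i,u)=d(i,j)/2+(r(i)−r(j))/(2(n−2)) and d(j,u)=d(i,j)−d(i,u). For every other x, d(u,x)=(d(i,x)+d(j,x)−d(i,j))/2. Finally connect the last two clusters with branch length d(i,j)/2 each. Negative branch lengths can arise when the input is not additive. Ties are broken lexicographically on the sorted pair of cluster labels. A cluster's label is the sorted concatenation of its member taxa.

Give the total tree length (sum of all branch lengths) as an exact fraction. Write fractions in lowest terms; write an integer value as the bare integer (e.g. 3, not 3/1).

27

step 1: merge (H,U) at d=13, Q=-60; branch lengths H→9/2, U→17/2; new cluster HU
  updated: d(HU,I)=7, d(HU,Z)=10
step 2: merge (HU,I) at d=7, Q=-28; branch lengths HU→3, I→4; new cluster HIU
  updated: d(HIU,Z)=7
step 3: merge (HIU,Z) at d=7; branch lengths HIU→7/2, Z→7/2; new cluster HIUZ
final tree: (((H:9/2,U:17/2):3,I:4):7/2,Z:7/2)
total length: 27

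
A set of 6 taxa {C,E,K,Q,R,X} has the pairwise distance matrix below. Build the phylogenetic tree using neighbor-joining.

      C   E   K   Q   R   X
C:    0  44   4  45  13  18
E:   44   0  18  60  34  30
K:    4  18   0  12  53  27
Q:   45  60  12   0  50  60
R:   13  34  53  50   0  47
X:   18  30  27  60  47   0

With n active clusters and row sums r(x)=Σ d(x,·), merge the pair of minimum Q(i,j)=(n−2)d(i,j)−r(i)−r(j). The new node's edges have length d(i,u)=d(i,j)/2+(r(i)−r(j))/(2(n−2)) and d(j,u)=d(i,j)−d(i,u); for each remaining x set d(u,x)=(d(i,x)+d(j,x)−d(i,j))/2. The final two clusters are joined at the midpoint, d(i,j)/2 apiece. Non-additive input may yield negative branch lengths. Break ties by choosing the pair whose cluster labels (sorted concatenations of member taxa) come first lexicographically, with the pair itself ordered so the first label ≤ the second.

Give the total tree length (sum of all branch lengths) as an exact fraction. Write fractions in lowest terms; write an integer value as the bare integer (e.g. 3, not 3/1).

85

step 1: merge (K,Q) at d=12, Q=-293; branch lengths K→-65/8, Q→161/8; new cluster KQ
  updated: d(C,KQ)=37/2, d(E,KQ)=33, d(KQ,R)=91/2, d(KQ,X)=75/2
step 2: merge (C,R) at d=13, Q=-194; branch lengths C→-7/6, R→85/6; new cluster CR
  updated: d(CR,E)=65/2, d(CR,KQ)=51/2, d(CR,X)=26
step 3: merge (CR,KQ) at d=51/2, Q=-129; branch lengths CR→39/4, KQ→63/4; new cluster CKQR
  updated: d(CKQR,E)=20, d(CKQR,X)=19
step 4: merge (CKQR,E) at d=20, Q=-69; branch lengths CKQR→9/2, E→31/2; new cluster CEKQR
  updated: d(CEKQR,X)=29/2
step 5: merge (CEKQR,X) at d=29/2; branch lengths CEKQR→29/4, X→29/4; new cluster CEKQRX
final tree: ((((C:-7/6,R:85/6):39/4,(K:-65/8,Q:161/8):63/4):9/2,E:31/2):29/4,X:29/4)
total length: 85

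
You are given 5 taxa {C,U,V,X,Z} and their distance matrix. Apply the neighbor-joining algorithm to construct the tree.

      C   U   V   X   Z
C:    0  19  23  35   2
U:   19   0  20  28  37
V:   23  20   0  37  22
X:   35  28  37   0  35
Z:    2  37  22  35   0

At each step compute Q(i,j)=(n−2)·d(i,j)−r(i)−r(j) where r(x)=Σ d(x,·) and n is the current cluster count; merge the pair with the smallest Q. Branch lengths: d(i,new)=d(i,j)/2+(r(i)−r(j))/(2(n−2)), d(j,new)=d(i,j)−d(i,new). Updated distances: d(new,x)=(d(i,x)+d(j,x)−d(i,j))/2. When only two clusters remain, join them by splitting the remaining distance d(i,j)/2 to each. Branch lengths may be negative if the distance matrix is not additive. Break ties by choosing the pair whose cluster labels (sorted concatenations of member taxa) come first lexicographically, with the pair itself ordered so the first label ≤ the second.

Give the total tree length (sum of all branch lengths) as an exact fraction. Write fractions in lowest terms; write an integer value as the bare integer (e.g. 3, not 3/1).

step 1: merge (C,Z) at d=2, Q=-169; branch lengths C→-11/6, Z→23/6; new cluster CZ
  updated: d(CZ,U)=27, d(CZ,V)=43/2, d(CZ,X)=34
step 2: merge (CZ,V) at d=43/2, Q=-118; branch lengths CZ→47/4, V→39/4; new cluster CVZ
  updated: d(CVZ,U)=51/4, d(CVZ,X)=99/4
step 3: merge (CVZ,U) at d=51/4, Q=-131/2; branch lengths CVZ→19/4, U→8; new cluster CUVZ
  updated: d(CUVZ,X)=20
step 4: merge (CUVZ,X) at d=20; branch lengths CUVZ→10, X→10; new cluster CUVXZ
final tree: ((((C:-11/6,Z:23/6):47/4,V:39/4):19/4,U:8):10,X:10)
total length: 225/4

225/4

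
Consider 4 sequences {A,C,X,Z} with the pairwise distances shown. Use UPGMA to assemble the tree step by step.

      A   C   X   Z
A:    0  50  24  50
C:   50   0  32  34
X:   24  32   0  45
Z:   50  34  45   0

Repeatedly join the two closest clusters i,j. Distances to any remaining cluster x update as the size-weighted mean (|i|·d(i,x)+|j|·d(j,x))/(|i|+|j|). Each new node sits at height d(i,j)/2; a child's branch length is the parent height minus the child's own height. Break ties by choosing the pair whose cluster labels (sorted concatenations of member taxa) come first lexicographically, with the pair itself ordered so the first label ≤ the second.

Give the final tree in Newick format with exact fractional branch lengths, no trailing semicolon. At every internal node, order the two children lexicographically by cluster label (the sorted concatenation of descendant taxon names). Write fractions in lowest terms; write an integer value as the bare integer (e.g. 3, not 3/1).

((A:12,X:12):81/8,(C:17,Z:17):41/8)

iteration 1: select A,X (d=24); attach at lengths (12, 12); label the merged cluster AX
  updated: d(AX,C)=41, d(AX,Z)=95/2
iteration 2: select C,Z (d=34); attach at lengths (17, 17); label the merged cluster CZ
  updated: d(AX,CZ)=177/4
iteration 3: select AX,CZ (d=177/4); attach at lengths (81/8, 41/8); label the merged cluster ACXZ
final tree: ((A:12,X:12):81/8,(C:17,Z:17):41/8)
total length: 293/4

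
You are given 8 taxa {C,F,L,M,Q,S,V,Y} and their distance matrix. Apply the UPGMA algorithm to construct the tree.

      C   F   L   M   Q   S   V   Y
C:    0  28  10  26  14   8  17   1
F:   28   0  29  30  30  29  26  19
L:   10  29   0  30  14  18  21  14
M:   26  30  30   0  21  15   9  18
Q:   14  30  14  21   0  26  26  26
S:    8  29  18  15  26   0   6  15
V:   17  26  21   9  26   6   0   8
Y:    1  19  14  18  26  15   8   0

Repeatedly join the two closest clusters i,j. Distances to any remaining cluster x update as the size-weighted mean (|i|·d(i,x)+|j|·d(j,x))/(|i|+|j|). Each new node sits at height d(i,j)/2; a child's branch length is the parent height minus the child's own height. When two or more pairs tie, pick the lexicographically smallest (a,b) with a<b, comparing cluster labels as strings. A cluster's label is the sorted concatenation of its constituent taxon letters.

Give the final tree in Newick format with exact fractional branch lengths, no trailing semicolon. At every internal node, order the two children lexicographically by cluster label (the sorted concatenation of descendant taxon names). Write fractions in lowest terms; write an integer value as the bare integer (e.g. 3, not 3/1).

(((((C:1/2,Y:1/2):11/2,L:6):53/18,(M:6,(S:3,V:3):3):53/18):59/36,Q:127/12):257/84,F:191/14)

step 1: merge (C,Y) at d=1; branch lengths C→1/2, Y→1/2; new cluster CY
  updated: d(CY,F)=47/2, d(CY,L)=12, d(CY,M)=22, d(CY,Q)=20, d(CY,S)=23/2, d(CY,V)=25/2
step 2: merge (S,V) at d=6; branch lengths S→3, V→3; new cluster SV
  updated: d(CY,SV)=12, d(F,SV)=55/2, d(L,SV)=39/2, d(M,SV)=12, d(Q,SV)=26
step 3: merge (CY,L) at d=12; branch lengths CY→11/2, L→6; new cluster CLY
  updated: d(CLY,F)=76/3, d(CLY,M)=74/3, d(CLY,Q)=18, d(CLY,SV)=29/2
step 4: merge (M,SV) at d=12; branch lengths M→6, SV→3; new cluster MSV
  updated: d(CLY,MSV)=161/9, d(F,MSV)=85/3, d(MSV,Q)=73/3
step 5: merge (CLY,MSV) at d=161/9; branch lengths CLY→53/18, MSV→53/18; new cluster CLMSVY
  updated: d(CLMSVY,F)=161/6, d(CLMSVY,Q)=127/6
step 6: merge (CLMSVY,Q) at d=127/6; branch lengths CLMSVY→59/36, Q→127/12; new cluster CLMQSVY
  updated: d(CLMQSVY,F)=191/7
step 7: merge (CLMQSVY,F) at d=191/7; branch lengths CLMQSVY→257/84, F→191/14; new cluster CFLMQSVY
final tree: (((((C:1/2,Y:1/2):11/2,L:6):53/18,(M:6,(S:3,V:3):3):53/18):59/36,Q:127/12):257/84,F:191/14)
total length: 15703/252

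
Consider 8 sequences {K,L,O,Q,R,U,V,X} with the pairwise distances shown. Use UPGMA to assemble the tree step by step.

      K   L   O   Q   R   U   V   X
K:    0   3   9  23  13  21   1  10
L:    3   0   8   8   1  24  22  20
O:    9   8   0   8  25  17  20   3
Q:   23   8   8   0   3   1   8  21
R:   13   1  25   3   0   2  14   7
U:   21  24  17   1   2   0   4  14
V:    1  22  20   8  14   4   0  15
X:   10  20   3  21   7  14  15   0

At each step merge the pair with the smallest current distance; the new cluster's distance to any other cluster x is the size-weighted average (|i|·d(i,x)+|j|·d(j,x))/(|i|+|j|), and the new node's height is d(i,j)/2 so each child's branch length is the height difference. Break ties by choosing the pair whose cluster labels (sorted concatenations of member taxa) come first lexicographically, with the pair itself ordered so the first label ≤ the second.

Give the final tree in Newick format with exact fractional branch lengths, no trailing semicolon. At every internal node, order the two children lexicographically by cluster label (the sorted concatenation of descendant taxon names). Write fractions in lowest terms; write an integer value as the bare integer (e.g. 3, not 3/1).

1. join K+V (d=1) ⇒ KV; edges |K|=1/2, |V|=1/2
  updated: d(KV,L)=25/2, d(KV,O)=29/2, d(KV,Q)=31/2, d(KV,R)=27/2, d(KV,U)=25/2, d(KV,X)=25/2
2. join L+R (d=1) ⇒ LR; edges |L|=1/2, |R|=1/2
  updated: d(KV,LR)=13, d(LR,O)=33/2, d(LR,Q)=11/2, d(LR,U)=13, d(LR,X)=27/2
3. join Q+U (d=1) ⇒ QU; edges |Q|=1/2, |U|=1/2
  updated: d(KV,QU)=14, d(LR,QU)=37/4, d(O,QU)=25/2, d(QU,X)=35/2
4. join O+X (d=3) ⇒ OX; edges |O|=3/2, |X|=3/2
  updated: d(KV,OX)=27/2, d(LR,OX)=15, d(OX,QU)=15
5. join LR+QU (d=37/4) ⇒ LQRU; edges |LR|=33/8, |QU|=33/8
  updated: d(KV,LQRU)=27/2, d(LQRU,OX)=15
6. join KV+LQRU (d=27/2) ⇒ KLQRUV; edges |KV|=25/4, |LQRU|=17/8
  updated: d(KLQRUV,OX)=29/2
7. join KLQRUV+OX (d=29/2) ⇒ KLOQRUVX; edges |KLQRUV|=1/2, |OX|=23/4
final tree: (((K:1/2,V:1/2):25/4,((L:1/2,R:1/2):33/8,(Q:1/2,U:1/2):33/8):17/8):1/2,(O:3/2,X:3/2):23/4)
total length: 231/8

(((K:1/2,V:1/2):25/4,((L:1/2,R:1/2):33/8,(Q:1/2,U:1/2):33/8):17/8):1/2,(O:3/2,X:3/2):23/4)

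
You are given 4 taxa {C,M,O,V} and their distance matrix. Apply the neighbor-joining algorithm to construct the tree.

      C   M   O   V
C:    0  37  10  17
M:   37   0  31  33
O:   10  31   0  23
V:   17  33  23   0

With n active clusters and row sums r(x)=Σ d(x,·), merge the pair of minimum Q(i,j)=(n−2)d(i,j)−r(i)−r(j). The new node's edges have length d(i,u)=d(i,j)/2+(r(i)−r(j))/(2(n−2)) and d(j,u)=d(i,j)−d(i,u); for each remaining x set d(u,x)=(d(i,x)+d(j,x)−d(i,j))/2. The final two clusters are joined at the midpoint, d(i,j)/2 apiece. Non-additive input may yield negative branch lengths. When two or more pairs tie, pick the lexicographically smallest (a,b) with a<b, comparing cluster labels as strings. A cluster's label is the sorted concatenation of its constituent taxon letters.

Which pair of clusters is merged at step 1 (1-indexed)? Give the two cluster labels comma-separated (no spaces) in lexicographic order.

C,O

1. join C+O (d=10, Q=-108) ⇒ CO; edges |C|=5, |O|=5
  updated: d(CO,M)=29, d(CO,V)=15
2. join CO+M (d=29, Q=-77) ⇒ CMO; edges |CO|=11/2, |M|=47/2
  updated: d(CMO,V)=19/2
3. join CMO+V (d=19/2) ⇒ CMOV; edges |CMO|=19/4, |V|=19/4
final tree: (((C:5,O:5):11/2,M:47/2):19/4,V:19/4)
total length: 97/2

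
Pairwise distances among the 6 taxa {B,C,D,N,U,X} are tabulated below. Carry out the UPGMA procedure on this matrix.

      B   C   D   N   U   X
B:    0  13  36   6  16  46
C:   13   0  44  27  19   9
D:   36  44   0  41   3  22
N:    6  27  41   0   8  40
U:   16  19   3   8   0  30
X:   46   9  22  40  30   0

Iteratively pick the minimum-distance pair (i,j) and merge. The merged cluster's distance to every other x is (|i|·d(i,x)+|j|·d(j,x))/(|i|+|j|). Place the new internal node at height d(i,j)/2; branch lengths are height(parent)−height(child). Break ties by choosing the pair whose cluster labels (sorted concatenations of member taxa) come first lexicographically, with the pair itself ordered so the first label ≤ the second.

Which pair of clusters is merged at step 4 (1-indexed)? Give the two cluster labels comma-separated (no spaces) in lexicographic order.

BN,DU

1. join D+U (d=3) ⇒ DU; edges |D|=3/2, |U|=3/2
  updated: d(B,DU)=26, d(C,DU)=63/2, d(DU,N)=49/2, d(DU,X)=26
2. join B+N (d=6) ⇒ BN; edges |B|=3, |N|=3
  updated: d(BN,C)=20, d(BN,DU)=101/4, d(BN,X)=43
3. join C+X (d=9) ⇒ CX; edges |C|=9/2, |X|=9/2
  updated: d(BN,CX)=63/2, d(CX,DU)=115/4
4. join BN+DU (d=101/4) ⇒ BDNU; edges |BN|=77/8, |DU|=89/8
  updated: d(BDNU,CX)=241/8
5. join BDNU+CX (d=241/8) ⇒ BCDNUX; edges |BDNU|=39/16, |CX|=169/16
final tree: (((B:3,N:3):77/8,(D:3/2,U:3/2):89/8):39/16,(C:9/2,X:9/2):169/16)
total length: 207/4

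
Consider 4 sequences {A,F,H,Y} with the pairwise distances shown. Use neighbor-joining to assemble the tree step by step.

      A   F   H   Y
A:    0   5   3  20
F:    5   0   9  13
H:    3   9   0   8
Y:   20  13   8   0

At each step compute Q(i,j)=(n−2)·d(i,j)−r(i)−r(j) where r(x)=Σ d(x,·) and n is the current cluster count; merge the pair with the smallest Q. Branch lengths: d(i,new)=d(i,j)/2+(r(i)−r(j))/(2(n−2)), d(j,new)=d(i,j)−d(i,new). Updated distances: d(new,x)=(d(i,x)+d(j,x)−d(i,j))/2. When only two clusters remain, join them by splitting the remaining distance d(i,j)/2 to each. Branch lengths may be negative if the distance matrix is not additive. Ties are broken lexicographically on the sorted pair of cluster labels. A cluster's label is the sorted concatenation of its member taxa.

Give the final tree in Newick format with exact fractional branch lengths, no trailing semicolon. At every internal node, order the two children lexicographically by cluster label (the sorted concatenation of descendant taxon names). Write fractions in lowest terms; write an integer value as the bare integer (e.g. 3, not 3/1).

(((A:11/4,F:9/4):19/4,H:-5/4):37/8,Y:37/8)

step 1: merge (A,F) at d=5, Q=-45; branch lengths A→11/4, F→9/4; new cluster AF
  updated: d(AF,H)=7/2, d(AF,Y)=14
step 2: merge (AF,H) at d=7/2, Q=-51/2; branch lengths AF→19/4, H→-5/4; new cluster AFH
  updated: d(AFH,Y)=37/4
step 3: merge (AFH,Y) at d=37/4; branch lengths AFH→37/8, Y→37/8; new cluster AFHY
final tree: (((A:11/4,F:9/4):19/4,H:-5/4):37/8,Y:37/8)
total length: 71/4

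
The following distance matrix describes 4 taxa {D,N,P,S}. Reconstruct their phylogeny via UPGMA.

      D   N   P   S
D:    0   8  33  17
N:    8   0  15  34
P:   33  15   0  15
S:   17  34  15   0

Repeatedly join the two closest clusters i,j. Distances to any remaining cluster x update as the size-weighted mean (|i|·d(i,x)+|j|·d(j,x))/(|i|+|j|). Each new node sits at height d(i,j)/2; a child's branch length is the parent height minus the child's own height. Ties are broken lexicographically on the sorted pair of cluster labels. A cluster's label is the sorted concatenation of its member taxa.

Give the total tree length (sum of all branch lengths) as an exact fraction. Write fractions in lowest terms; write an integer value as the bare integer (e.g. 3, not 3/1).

145/4

step 1: merge (D,N) at d=8; branch lengths D→4, N→4; new cluster DN
  updated: d(DN,P)=24, d(DN,S)=51/2
step 2: merge (P,S) at d=15; branch lengths P→15/2, S→15/2; new cluster PS
  updated: d(DN,PS)=99/4
step 3: merge (DN,PS) at d=99/4; branch lengths DN→67/8, PS→39/8; new cluster DNPS
final tree: ((D:4,N:4):67/8,(P:15/2,S:15/2):39/8)
total length: 145/4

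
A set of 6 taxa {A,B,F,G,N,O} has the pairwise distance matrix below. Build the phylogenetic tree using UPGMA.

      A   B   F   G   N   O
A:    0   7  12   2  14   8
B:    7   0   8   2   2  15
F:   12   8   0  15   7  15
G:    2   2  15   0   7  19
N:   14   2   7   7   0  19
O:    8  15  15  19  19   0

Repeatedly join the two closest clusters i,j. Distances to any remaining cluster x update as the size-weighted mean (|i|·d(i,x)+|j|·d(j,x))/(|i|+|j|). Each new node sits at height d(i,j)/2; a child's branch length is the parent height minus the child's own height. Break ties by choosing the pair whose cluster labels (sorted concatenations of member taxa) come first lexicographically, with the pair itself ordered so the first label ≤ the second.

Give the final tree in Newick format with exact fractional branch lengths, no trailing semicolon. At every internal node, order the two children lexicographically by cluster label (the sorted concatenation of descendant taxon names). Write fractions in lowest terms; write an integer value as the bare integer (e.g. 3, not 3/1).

((((A:1,G:1):11/4,(B:1,N:1):11/4):3/2,F:21/4):47/20,O:38/5)

iteration 1: select A,G (d=2); attach at lengths (1, 1); label the merged cluster AG
  updated: d(AG,B)=9/2, d(AG,F)=27/2, d(AG,N)=21/2, d(AG,O)=27/2
iteration 2: select B,N (d=2); attach at lengths (1, 1); label the merged cluster BN
  updated: d(AG,BN)=15/2, d(BN,F)=15/2, d(BN,O)=17
iteration 3: select AG,BN (d=15/2); attach at lengths (11/4, 11/4); label the merged cluster ABGN
  updated: d(ABGN,F)=21/2, d(ABGN,O)=61/4
iteration 4: select ABGN,F (d=21/2); attach at lengths (3/2, 21/4); label the merged cluster ABFGN
  updated: d(ABFGN,O)=76/5
iteration 5: select ABFGN,O (d=76/5); attach at lengths (47/20, 38/5); label the merged cluster ABFGNO
final tree: ((((A:1,G:1):11/4,(B:1,N:1):11/4):3/2,F:21/4):47/20,O:38/5)
total length: 131/5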